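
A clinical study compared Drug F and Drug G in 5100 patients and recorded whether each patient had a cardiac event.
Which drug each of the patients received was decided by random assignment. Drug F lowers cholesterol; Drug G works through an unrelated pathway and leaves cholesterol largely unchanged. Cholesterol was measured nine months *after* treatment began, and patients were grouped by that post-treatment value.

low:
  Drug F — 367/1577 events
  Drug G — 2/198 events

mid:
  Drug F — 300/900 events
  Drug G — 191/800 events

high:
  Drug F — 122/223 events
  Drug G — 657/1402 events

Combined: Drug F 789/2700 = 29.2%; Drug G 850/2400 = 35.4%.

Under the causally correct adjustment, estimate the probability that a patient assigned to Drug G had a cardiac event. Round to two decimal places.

Drug G is lower inside every cholesterol stratum but Drug F is lower in aggregate. Whether to stratify depends on how cholesterol relates to the drug.
Stratifying would compare drugs among patients the drugs themselves sorted into cholesterol groups — a form of selection on an intermediate. The unconditioned pooled rates give the total causal effect.
So P(outcome | do(Drug G)) is just the pooled rate for Drug G: 850/2400 = 0.354.

0.35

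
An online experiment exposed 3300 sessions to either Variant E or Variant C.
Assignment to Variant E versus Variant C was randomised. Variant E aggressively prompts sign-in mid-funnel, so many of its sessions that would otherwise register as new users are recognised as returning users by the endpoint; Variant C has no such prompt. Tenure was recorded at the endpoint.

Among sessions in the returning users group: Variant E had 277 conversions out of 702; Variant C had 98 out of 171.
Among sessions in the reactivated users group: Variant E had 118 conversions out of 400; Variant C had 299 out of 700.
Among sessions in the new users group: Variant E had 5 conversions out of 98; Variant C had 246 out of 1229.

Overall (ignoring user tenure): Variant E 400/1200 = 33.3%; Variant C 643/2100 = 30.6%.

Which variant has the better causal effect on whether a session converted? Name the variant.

Variant E

The distribution of user tenure is itself part of what the variant does — it is an intermediate outcome. Holding it fixed would remove that part of the effect; the total effect is the pooled difference.
Pooled: Variant E 33.3% vs Variant C 30.6%; Variant E is higher overall.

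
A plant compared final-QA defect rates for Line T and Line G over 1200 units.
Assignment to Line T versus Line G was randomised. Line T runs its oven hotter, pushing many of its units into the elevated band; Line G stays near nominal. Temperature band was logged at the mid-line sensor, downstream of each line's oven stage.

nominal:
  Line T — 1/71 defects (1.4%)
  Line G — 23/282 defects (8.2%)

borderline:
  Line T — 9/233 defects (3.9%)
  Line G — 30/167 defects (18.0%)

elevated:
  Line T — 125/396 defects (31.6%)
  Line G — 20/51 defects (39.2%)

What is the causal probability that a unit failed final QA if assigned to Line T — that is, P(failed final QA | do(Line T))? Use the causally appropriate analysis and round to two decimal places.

The in-process temperature band-specific comparison favours Line T throughout, but the pooled figures favour Line G. The question is whether to condition on in-process temperature band.
In-process temperature band is downstream of the line. One should not condition on a consequence of treatment, so the overall rates are the right comparison.
So P(outcome | do(Line T)) is just the pooled rate for Line T: 135/700 = 0.193.

0.19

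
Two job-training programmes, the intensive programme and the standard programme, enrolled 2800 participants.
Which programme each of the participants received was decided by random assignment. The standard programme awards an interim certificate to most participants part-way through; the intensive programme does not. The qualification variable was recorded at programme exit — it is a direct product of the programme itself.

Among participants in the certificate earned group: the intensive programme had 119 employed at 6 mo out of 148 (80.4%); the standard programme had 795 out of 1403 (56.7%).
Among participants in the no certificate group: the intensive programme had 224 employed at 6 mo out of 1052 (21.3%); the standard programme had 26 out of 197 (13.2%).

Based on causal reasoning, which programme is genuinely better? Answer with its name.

the standard programme

The qualification attained during the programme-specific comparison favours the intensive programme throughout, but the pooled figures favour the standard programme. The question is whether to condition on qualification attained during the programme.
Qualification attained during the programme lies on the pathway programme → qualification attained during the programme → outcome, so adjusting for it blocks the indirect effect. For the total causal effect of programme, use the unadjusted pooled rates.
Pooled: the intensive programme 28.6% vs the standard programme 51.3%; the standard programme is higher overall.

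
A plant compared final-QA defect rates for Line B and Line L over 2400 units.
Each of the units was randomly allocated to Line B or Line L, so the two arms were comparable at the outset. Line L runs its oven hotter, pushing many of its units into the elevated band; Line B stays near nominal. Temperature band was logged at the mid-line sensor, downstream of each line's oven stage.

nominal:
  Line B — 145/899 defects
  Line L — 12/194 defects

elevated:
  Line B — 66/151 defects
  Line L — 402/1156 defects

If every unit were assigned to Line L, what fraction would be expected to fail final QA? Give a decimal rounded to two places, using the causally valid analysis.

0.31

Within every in-process temperature band level Line L has the lower rate, yet pooled Line B does — Simpson's reversal.
In-process temperature band is downstream of the line. One should not condition on a consequence of treatment, so the overall rates are the right comparison.
So P(outcome | do(Line L)) is just the pooled rate for Line L: 414/1350 = 0.307.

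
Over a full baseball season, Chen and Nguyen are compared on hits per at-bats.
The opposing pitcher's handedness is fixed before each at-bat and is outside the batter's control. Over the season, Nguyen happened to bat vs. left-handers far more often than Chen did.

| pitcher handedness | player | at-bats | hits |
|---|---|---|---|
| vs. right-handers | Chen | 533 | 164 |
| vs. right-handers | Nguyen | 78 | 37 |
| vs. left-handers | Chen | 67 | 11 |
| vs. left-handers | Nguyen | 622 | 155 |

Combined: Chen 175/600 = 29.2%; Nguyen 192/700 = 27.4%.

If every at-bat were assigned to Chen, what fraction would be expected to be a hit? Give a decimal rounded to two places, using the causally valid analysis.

Pitcher handedness is set before the player has any effect — it is not caused by the player — and it independently drives the outcome. That makes it a confounder, so the causal comparison is within pitcher handedness levels.
Standardising Chen to the population pitcher handedness mix: 0.470·164/533 + 0.530·11/67 = 0.232.

0.23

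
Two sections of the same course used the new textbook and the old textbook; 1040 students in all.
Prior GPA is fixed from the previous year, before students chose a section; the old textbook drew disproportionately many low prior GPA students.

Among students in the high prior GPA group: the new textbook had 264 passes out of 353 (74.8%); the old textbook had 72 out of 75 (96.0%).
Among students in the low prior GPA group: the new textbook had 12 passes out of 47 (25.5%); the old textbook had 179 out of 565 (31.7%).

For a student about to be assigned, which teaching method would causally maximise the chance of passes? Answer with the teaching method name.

The prior GPA band-specific comparison favours the old textbook throughout, but the pooled figures favour the new textbook. The question is whether to condition on prior GPA band.
Here prior GPA band is a common cause — it drives both which teaching method a case falls under and the outcome. The crude comparison mixes populations; the stratum-specific rates are the causally relevant ones.
Within each level — high prior GPA: 74.8% vs 96.0%; low prior GPA: 25.5% vs 31.7% — the old textbook is higher every time.

the old textbook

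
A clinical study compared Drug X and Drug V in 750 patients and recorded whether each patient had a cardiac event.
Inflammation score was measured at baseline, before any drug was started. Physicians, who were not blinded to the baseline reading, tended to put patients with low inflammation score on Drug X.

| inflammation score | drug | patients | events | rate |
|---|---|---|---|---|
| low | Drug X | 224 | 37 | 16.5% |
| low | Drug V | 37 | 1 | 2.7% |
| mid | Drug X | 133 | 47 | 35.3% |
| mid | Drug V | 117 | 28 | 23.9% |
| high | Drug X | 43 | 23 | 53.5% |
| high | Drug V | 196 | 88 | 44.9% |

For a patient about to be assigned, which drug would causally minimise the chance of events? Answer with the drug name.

Within every inflammation score level Drug V has the lower rate, yet pooled Drug X does — Simpson's reversal.
The imbalance in inflammation score arose from how patients were allocated, not from anything the drug did; and inflammation score independently affects the outcome. The pooled gap is confounded — condition on inflammation score.
Within each level — low: 16.5% vs 2.7%; mid: 35.3% vs 23.9%; high: 53.5% vs 44.9% — Drug V is lower every time.

Drug V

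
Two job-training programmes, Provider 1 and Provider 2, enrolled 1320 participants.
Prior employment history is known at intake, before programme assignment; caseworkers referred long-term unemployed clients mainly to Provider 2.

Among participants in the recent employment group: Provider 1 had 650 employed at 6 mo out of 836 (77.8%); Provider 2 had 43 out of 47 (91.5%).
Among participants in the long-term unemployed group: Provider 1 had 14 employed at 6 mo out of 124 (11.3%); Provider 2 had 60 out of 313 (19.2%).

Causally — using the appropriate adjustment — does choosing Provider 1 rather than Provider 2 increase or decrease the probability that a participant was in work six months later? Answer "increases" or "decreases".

The prior employment history-specific comparison favours Provider 2 throughout, but the pooled figures favour Provider 1. The question is whether to condition on prior employment history.
Prior employment history satisfies the back-door criterion: it is not a descendant of the programme, and it blocks the spurious path from programme to outcome. Adjusting for it (i.e., using the within-prior employment history rates) gives the causal effect.
Within each level — recent employment: 77.8% vs 91.5%; long-term unemployed: 11.3% vs 19.2% — Provider 2 is higher every time.

decreases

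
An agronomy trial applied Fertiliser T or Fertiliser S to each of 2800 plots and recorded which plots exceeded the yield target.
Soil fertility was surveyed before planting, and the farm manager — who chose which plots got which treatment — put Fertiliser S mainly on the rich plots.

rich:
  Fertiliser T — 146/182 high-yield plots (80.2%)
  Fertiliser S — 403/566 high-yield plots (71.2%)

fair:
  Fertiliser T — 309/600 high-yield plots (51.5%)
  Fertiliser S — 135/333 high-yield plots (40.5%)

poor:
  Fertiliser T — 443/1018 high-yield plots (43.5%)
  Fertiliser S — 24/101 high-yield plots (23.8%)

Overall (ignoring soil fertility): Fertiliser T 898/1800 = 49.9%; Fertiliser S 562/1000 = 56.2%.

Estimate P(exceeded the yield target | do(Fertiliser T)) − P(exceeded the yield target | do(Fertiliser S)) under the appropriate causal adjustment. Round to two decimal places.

Nothing the fertiliser does changes soil fertility; the imbalance is an allocation artefact. With soil fertility also predicting the outcome, the pooled figure is confounded, and the within-stratum comparison is the causal one.
Adjusting over the population distribution of soil fertility: 0.267·(0.802−0.712) + 0.333·(0.515−0.405) + 0.400·(0.435−0.238) = +0.140.

+0.14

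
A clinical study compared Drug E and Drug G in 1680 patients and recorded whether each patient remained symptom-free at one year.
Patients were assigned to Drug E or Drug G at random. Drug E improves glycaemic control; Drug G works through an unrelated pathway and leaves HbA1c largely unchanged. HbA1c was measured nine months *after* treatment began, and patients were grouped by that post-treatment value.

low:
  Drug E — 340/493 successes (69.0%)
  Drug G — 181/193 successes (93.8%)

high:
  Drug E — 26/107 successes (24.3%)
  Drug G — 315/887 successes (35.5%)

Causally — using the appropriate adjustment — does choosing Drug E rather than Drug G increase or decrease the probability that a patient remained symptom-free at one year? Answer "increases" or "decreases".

Within every HbA1c level Drug G has the higher rate, yet pooled Drug E does — Simpson's reversal.
Stratifying would compare drugs among patients the drugs themselves sorted into HbA1c groups — a form of selection on an intermediate. The unconditioned pooled rates give the total causal effect.
Pooled: Drug E 61.0% vs Drug G 45.9%; Drug E is higher overall.

increases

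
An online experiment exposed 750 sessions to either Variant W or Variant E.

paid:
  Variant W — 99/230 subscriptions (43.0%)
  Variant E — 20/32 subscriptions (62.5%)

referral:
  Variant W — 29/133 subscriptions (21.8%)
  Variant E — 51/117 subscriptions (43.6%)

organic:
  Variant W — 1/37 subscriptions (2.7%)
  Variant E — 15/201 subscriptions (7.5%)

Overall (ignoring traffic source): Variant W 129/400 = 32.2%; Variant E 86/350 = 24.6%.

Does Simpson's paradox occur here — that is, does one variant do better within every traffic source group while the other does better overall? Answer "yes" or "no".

yes

Within each traffic source level (paid 43.0% vs 62.5%; referral 21.8% vs 43.6%; organic 2.7% vs 7.5%), Variant E has the higher rate every time. Pooled: 32.2% vs 24.6% — Variant W has the higher rate overall. The two comparisons disagree.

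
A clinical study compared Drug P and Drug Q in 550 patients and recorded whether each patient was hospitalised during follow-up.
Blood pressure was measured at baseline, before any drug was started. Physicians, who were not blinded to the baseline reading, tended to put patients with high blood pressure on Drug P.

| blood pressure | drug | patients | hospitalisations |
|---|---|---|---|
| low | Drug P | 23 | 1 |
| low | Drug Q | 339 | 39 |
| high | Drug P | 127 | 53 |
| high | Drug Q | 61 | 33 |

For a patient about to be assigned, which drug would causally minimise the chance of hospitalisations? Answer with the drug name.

Within every blood pressure level Drug P has the lower rate, yet pooled Drug Q does — Simpson's reversal.
Blood pressure satisfies the back-door criterion: it is not a descendant of the drug, and it blocks the spurious path from drug to outcome. Adjusting for it (i.e., using the within-blood pressure rates) gives the causal effect.
Within each level — low: 4.3% vs 11.5%; high: 41.7% vs 54.1% — Drug P is lower every time.

Drug P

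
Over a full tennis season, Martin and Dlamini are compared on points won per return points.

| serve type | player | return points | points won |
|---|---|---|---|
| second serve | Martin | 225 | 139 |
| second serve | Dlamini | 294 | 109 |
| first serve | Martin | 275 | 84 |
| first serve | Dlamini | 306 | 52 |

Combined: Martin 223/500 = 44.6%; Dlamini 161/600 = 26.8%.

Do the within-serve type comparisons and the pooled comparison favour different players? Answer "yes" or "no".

Within each serve type level (second serve 61.8% vs 37.1%; first serve 30.5% vs 17.0%), Martin has the higher rate every time. Pooled: 44.6% vs 26.8% — Martin has the higher rate overall. They agree.

no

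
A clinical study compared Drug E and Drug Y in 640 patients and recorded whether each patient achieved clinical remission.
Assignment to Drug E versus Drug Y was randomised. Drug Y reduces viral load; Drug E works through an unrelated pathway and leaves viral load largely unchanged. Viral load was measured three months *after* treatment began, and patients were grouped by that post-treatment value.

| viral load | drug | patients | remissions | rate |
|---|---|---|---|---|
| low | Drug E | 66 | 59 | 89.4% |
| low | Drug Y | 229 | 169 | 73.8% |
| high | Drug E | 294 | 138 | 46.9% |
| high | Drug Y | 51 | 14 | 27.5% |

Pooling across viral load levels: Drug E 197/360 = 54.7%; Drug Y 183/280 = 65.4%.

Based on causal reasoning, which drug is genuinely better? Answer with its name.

Within every viral load level Drug E has the higher rate, yet pooled Drug Y does — Simpson's reversal.
Viral load lies on the pathway drug → viral load → outcome, so adjusting for it blocks the indirect effect. For the total causal effect of drug, use the unadjusted pooled rates.
Pooled: Drug E 54.7% vs Drug Y 65.4%; Drug Y is higher overall.

Drug Y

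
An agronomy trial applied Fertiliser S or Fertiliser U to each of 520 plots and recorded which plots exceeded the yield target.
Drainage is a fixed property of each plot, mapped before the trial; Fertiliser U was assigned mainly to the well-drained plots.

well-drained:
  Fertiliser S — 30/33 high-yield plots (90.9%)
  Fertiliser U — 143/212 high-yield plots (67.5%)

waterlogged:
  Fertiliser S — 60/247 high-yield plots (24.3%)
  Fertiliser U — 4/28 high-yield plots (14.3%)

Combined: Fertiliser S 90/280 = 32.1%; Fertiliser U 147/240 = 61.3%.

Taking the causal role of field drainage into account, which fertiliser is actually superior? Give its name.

Fertiliser S

Since field drainage is a pre-existing factor (not a product of the fertiliser) and it affects the outcome on its own, it is a confounder. The stratified rates, not the pooled rate, identify the causal effect.
Within each level — well-drained: 90.9% vs 67.5%; waterlogged: 24.3% vs 14.3% — Fertiliser S is higher every time.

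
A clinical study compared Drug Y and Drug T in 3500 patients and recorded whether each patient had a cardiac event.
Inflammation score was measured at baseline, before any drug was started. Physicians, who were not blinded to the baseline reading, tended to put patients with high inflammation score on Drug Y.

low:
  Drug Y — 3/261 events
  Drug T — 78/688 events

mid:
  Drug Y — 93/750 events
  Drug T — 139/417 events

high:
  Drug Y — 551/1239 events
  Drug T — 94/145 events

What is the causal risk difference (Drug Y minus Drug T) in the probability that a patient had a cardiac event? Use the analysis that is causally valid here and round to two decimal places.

-0.18

The stratified and pooled comparisons disagree (Drug Y wins within each inflammation score; Drug T wins overall), so the answer turns on the causal role of inflammation score.
Since inflammation score is a pre-existing factor (not a product of the drug) and it affects the outcome on its own, it is a confounder. The stratified rates, not the pooled rate, identify the causal effect.
Adjusting over the population distribution of inflammation score: 0.271·(0.011−0.113) + 0.333·(0.124−0.333) + 0.395·(0.445−0.648) = -0.178.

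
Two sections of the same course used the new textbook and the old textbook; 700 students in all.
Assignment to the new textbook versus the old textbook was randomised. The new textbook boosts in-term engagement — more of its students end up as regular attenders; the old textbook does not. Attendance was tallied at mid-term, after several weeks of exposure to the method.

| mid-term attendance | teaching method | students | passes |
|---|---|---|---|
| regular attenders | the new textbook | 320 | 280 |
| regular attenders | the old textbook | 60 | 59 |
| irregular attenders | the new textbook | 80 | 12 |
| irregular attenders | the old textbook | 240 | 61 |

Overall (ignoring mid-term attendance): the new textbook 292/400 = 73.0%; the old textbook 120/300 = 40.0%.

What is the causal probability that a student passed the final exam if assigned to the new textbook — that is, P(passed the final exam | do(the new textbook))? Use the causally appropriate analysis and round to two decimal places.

Mid-term attendance is downstream of the teaching method. One should not condition on a consequence of treatment, so the overall rates are the right comparison.
So P(outcome | do(the new textbook)) is just the pooled rate for the new textbook: 292/400 = 0.730.

0.73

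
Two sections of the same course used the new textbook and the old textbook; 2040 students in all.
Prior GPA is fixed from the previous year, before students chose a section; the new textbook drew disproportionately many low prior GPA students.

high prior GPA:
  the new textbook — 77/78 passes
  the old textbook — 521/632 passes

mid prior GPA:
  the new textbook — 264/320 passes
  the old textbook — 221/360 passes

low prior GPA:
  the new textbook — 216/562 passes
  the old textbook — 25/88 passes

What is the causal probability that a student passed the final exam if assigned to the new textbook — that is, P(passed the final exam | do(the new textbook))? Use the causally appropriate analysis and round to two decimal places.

0.74

Within every prior GPA band level the new textbook has the higher rate, yet pooled the old textbook does — Simpson's reversal.
The imbalance in prior GPA band arose from how students were allocated, not from anything the teaching method did; and prior GPA band independently affects the outcome. The pooled gap is confounded — condition on prior GPA band.
Standardising the new textbook to the population prior GPA band mix: 0.348·77/78 + 0.333·264/320 + 0.319·216/562 = 0.741.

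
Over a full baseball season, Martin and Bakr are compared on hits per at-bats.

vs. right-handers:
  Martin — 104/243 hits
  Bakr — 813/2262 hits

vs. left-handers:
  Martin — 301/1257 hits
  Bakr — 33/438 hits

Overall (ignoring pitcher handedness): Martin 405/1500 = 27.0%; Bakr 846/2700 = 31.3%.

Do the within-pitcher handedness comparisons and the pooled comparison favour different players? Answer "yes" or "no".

Within each pitcher handedness level (vs. right-handers 42.8% vs 35.9%; vs. left-handers 23.9% vs 7.5%), Martin has the higher rate every time. Pooled: 27.0% vs 31.3% — Bakr has the higher rate overall. The two comparisons disagree.

yes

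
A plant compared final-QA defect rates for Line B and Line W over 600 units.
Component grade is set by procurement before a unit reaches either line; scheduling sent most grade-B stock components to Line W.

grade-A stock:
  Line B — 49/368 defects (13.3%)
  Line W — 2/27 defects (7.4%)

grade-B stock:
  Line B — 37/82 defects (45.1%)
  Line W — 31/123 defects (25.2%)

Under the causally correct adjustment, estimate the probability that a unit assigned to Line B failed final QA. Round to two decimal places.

Since component grade is a pre-existing factor (not a product of the line) and it affects the outcome on its own, it is a confounder. The stratified rates, not the pooled rate, identify the causal effect.
Standardising Line B to the population component grade mix: 0.658·49/368 + 0.342·37/82 = 0.242.

0.24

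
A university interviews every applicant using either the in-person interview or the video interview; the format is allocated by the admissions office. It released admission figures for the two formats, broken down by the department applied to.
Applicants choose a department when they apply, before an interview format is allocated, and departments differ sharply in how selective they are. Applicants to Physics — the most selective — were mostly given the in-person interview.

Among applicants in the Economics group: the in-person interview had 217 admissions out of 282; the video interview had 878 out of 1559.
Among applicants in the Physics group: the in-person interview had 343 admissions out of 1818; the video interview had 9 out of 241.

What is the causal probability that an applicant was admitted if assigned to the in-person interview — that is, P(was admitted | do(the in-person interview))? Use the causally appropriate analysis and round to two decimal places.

0.46

Within every department level the in-person interview has the higher rate, yet pooled the video interview does — Simpson's reversal.
Department satisfies the back-door criterion: it is not a descendant of the interview format, and it blocks the spurious path from interview format to outcome. Adjusting for it (i.e., using the within-department rates) gives the causal effect.
Standardising the in-person interview to the population department mix: 0.472·217/282 + 0.528·343/1818 = 0.463.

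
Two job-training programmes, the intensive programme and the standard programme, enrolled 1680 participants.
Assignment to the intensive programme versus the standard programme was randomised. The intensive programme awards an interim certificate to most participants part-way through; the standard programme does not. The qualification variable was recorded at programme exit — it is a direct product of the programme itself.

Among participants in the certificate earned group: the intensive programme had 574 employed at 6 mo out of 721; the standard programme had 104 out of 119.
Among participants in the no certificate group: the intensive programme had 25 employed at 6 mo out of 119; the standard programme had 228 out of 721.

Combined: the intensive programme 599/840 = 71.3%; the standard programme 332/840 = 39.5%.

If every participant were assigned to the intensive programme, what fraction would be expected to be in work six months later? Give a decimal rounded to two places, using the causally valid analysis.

the standard programme is higher inside every qualification attained during the programme stratum but the intensive programme is higher in aggregate. Whether to stratify depends on how qualification attained during the programme relates to the programme.
Qualification attained during the programme lies on the pathway programme → qualification attained during the programme → outcome, so adjusting for it blocks the indirect effect. For the total causal effect of programme, use the unadjusted pooled rates.
So P(outcome | do(the intensive programme)) is just the pooled rate for the intensive programme: 599/840 = 0.713.

0.71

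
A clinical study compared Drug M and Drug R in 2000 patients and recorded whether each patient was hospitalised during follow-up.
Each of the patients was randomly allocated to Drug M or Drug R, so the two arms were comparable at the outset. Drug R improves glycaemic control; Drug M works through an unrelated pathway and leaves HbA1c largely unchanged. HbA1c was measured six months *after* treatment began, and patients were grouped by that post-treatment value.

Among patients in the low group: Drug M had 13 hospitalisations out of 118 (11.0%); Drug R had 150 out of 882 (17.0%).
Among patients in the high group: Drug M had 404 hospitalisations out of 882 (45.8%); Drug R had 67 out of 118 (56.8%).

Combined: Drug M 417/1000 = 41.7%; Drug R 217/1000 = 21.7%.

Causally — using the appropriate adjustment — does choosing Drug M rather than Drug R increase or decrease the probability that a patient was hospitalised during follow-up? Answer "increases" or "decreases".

The stratified and pooled comparisons disagree (Drug M wins within each HbA1c; Drug R wins overall), so the answer turns on the causal role of HbA1c.
Because the drug influences HbA1c, HbA1c is a post-treatment mediator, not a confounder. Stratifying on it would bias the estimate; the causal effect is the crude pooled difference.
Pooled: Drug M 41.7% vs Drug R 21.7%; Drug R is lower overall.

increases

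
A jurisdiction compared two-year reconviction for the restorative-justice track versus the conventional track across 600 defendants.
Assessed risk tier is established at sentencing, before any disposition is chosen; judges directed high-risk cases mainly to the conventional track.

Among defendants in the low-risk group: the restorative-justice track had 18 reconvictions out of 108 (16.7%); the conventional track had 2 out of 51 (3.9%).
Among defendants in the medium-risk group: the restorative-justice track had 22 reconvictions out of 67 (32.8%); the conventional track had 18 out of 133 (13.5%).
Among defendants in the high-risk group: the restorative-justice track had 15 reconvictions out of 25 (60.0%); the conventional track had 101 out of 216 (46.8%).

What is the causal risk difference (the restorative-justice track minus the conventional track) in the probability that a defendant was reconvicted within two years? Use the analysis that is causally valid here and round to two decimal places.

+0.15

Assessed risk tier is set before the disposition has any effect — it is not caused by the disposition — and it independently drives the outcome. That makes it a confounder, so the causal comparison is within assessed risk tier levels.
Adjusting over the population distribution of assessed risk tier: 0.265·(0.167−0.039) + 0.333·(0.328−0.135) + 0.402·(0.600−0.468) = +0.151.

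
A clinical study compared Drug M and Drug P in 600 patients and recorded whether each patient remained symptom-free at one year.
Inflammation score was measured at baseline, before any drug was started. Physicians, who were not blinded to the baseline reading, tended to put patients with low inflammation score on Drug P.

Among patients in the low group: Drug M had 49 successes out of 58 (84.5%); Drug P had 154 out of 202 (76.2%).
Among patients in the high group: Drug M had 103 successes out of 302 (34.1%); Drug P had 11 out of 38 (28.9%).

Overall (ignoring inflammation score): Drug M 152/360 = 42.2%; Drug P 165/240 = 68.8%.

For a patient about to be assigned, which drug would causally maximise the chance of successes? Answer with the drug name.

Drug M

The inflammation score-specific comparison favours Drug M throughout, but the pooled figures favour Drug P. The question is whether to condition on inflammation score.
Here inflammation score is a common cause — it drives both which drug a case falls under and the outcome. The crude comparison mixes populations; the stratum-specific rates are the causally relevant ones.
Within each level — low: 84.5% vs 76.2%; high: 34.1% vs 28.9% — Drug M is higher every time.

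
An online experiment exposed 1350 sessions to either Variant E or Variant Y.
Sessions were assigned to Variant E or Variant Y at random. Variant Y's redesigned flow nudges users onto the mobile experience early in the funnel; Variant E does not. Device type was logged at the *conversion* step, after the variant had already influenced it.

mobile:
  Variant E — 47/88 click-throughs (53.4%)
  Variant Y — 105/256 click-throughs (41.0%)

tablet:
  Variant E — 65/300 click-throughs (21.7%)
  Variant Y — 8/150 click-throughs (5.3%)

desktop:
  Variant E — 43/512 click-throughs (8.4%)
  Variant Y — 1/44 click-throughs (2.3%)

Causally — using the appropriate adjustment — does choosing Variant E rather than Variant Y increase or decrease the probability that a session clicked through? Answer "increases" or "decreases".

decreases

Device type is recorded after the variant and is itself shifted by it — it sits on the causal path from variant to outcome. Conditioning on a mediator would strip out part of the effect we want; the pooled comparison gives the total causal effect.
Pooled: Variant E 17.2% vs Variant Y 25.3%; Variant Y is higher overall.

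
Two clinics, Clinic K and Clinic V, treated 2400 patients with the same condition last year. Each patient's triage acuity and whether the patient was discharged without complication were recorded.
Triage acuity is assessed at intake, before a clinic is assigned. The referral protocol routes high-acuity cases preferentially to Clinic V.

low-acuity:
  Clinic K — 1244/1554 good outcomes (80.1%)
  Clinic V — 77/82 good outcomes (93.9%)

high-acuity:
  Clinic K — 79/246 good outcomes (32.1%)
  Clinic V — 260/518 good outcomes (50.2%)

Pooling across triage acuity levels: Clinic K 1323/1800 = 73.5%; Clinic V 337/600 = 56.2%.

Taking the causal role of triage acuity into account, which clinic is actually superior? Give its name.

The triage acuity-specific comparison favours Clinic V throughout, but the pooled figures favour Clinic K. The question is whether to condition on triage acuity.
Triage acuity is set before the clinic has any effect — it is not caused by the clinic — and it independently drives the outcome. That makes it a confounder, so the causal comparison is within triage acuity levels.
Within each level — low-acuity: 80.1% vs 93.9%; high-acuity: 32.1% vs 50.2% — Clinic V is higher every time.

Clinic V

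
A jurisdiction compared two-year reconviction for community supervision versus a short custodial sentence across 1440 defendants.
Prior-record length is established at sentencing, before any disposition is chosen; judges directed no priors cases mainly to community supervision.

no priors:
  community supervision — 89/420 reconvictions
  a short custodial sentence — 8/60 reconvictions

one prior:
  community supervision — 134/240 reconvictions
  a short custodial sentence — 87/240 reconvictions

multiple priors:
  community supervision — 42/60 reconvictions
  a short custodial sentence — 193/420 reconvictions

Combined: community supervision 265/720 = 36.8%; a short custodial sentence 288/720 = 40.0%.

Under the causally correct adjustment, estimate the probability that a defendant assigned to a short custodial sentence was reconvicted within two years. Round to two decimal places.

0.32

Prior-record length differs across dispositions for reasons unrelated to any effect of the disposition itself, and it separately predicts the outcome — a classic confounder. We must compare within prior-record length levels.
Standardising a short custodial sentence to the population prior-record length mix: 0.333·8/60 + 0.333·87/240 + 0.333·193/420 = 0.318.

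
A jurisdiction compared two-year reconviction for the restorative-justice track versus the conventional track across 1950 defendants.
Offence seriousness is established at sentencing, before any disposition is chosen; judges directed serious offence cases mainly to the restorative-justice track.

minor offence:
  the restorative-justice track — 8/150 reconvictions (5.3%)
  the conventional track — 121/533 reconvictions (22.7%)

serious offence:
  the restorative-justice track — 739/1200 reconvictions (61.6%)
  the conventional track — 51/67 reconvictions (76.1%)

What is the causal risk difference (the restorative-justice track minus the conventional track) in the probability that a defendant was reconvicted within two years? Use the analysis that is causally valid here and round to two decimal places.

-0.16

The offence seriousness-specific comparison favours the restorative-justice track throughout, but the pooled figures favour the conventional track. The question is whether to condition on offence seriousness.
Nothing the disposition does changes offence seriousness; the imbalance is an allocation artefact. With offence seriousness also predicting the outcome, the pooled figure is confounded, and the within-stratum comparison is the causal one.
Adjusting over the population distribution of offence seriousness: 0.350·(0.053−0.227) + 0.650·(0.616−0.761) = -0.155.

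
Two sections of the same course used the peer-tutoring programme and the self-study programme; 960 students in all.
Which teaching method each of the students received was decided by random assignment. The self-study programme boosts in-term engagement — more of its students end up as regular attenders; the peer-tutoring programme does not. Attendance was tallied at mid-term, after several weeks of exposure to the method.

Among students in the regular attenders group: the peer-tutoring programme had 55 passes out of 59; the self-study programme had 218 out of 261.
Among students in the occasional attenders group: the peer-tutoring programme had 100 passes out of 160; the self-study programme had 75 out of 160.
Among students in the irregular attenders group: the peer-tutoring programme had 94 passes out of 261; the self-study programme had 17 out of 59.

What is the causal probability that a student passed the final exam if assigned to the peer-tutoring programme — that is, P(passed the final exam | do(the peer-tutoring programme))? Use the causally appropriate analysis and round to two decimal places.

Stratifying would compare teaching methods among students the teaching methods themselves sorted into mid-term attendance groups — a form of selection on an intermediate. The unconditioned pooled rates give the total causal effect.
So P(outcome | do(the peer-tutoring programme)) is just the pooled rate for the peer-tutoring programme: 249/480 = 0.519.

0.52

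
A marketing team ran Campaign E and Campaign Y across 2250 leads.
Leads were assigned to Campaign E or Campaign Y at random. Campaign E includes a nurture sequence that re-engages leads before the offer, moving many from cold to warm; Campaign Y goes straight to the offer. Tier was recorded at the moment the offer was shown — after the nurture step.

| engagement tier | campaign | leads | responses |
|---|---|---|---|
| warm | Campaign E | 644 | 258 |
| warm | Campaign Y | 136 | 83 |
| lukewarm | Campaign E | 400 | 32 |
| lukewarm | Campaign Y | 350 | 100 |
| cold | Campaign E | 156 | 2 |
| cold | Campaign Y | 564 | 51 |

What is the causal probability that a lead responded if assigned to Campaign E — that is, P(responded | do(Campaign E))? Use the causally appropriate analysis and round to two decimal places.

0.24

Engagement tier lies on the pathway campaign → engagement tier → outcome, so adjusting for it blocks the indirect effect. For the total causal effect of campaign, use the unadjusted pooled rates.
So P(outcome | do(Campaign E)) is just the pooled rate for Campaign E: 292/1200 = 0.243.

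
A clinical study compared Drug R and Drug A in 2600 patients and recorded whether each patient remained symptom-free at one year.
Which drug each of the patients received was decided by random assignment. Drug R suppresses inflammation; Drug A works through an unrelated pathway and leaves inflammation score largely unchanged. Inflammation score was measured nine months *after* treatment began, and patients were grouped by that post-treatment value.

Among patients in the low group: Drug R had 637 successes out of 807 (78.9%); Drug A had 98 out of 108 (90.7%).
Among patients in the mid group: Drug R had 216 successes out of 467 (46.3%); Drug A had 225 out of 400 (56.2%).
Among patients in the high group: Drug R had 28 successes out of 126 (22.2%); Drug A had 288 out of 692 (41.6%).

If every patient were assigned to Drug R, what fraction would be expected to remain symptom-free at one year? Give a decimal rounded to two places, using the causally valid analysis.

Inflammation score is downstream of the drug. One should not condition on a consequence of treatment, so the overall rates are the right comparison.
So P(outcome | do(Drug R)) is just the pooled rate for Drug R: 881/1400 = 0.629.

0.63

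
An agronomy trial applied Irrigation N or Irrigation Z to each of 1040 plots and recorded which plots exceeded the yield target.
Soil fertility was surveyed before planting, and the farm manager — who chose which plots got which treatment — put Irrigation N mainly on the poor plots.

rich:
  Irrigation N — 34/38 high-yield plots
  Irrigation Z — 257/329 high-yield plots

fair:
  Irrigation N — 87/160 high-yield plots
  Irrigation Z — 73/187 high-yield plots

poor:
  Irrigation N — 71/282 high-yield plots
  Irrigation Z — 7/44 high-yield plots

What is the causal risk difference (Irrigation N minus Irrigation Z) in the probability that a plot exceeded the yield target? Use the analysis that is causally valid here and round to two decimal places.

Within every soil fertility level Irrigation N has the higher rate, yet pooled Irrigation Z does — Simpson's reversal.
Nothing the irrigation does changes soil fertility; the imbalance is an allocation artefact. With soil fertility also predicting the outcome, the pooled figure is confounded, and the within-stratum comparison is the causal one.
Adjusting over the population distribution of soil fertility: 0.353·(0.895−0.781) + 0.334·(0.544−0.390) + 0.313·(0.252−0.159) = +0.120.

+0.12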